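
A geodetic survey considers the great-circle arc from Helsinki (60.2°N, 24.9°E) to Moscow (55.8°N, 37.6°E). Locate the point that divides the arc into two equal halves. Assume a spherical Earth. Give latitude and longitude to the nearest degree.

≈ 58°N, 32°E

From cos δ = sin φ₁ sin φ₂ + cos φ₁ cos φ₂ cos Δλ, the central angle is δ ≈ 0.140 rad (8.0°).
Interpolate at f = 1/2 with slerp weights a = sin((1−f)δ)/sin δ ≈ 0.501, b = sin(fδ)/sin δ ≈ 0.501.
p = a·p₁ + b·p₂ ≈ (0.449, 0.277, 0.850); φ = arcsin(p_z) ≈ 58.16°, λ = atan2(p_y, p_x) ≈ 31.64°.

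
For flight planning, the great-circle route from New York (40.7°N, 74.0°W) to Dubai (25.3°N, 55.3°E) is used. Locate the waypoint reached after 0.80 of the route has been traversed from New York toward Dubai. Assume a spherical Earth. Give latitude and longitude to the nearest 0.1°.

≈ (40.4°N, 40.0°E)

The haversine formula gives a central angle δ ≈ 1.727 rad (98.9°) between the endpoints.
Interpolate at f = 0.80 with slerp weights a = sin((1−f)δ)/sin δ ≈ 0.343, b = sin(fδ)/sin δ ≈ 0.994.
p = a·p₁ + b·p₂ ≈ (0.583, 0.489, 0.648); φ = arcsin(p_z) ≈ 40.42°, λ = atan2(p_y, p_x) ≈ 39.99°.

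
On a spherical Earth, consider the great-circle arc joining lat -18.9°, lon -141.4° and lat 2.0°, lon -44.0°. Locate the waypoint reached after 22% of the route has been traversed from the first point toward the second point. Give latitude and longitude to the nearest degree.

≈ lat -18°, lon -119°

The haversine formula gives a central angle δ ≈ 1.704 rad (97.6°) between the endpoints.
Interpolate at f = 0.22 with slerp weights a = sin((1−f)δ)/sin δ ≈ 0.980, b = sin(fδ)/sin δ ≈ 0.370.
p = a·p₁ + b·p₂ ≈ (-0.459, -0.835, -0.304); φ = arcsin(p_z) ≈ -17.72°, λ = atan2(p_y, p_x) ≈ -118.79°.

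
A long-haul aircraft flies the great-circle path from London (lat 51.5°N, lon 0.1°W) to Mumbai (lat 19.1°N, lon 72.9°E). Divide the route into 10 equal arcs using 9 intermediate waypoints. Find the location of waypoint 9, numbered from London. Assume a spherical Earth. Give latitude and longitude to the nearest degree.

≈ lat 24°N, lon 68°E

Write both endpoints as unit vectors p₁, p₂ with components (cos φ cos λ, cos φ sin λ, sin φ).
The central angle between the endpoints is δ = arccos(p₁·p₂) ≈ 1.128 rad (64.7°).
Interpolate at f = 9/10 with slerp weights a = sin((1−f)δ)/sin δ ≈ 0.125, b = sin(fδ)/sin δ ≈ 0.940.
p = a·p₁ + b·p₂ ≈ (0.339, 0.849, 0.405); φ = arcsin(p_z) ≈ 23.90°, λ = atan2(p_y, p_x) ≈ 68.25°.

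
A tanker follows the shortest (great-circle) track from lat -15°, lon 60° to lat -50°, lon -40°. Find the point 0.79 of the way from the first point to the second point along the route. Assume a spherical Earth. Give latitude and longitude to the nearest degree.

≈ lat -52°, lon -12°

From cos δ = sin φ₁ sin φ₂ + cos φ₁ cos φ₂ cos Δλ, the central angle is δ ≈ 1.480 rad (84.8°).
Interpolate at f = 0.79 with slerp weights a = sin((1−f)δ)/sin δ ≈ 0.307, b = sin(fδ)/sin δ ≈ 0.924.
p = a·p₁ + b·p₂ ≈ (0.603, -0.125, -0.788); φ = arcsin(p_z) ≈ -51.96°, λ = atan2(p_y, p_x) ≈ -11.70°.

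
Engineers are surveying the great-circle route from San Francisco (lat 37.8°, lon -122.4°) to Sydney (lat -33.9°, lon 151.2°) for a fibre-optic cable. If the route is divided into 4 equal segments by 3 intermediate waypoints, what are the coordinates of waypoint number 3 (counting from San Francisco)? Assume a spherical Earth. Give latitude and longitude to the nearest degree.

Convert each endpoint to a unit vector on the sphere (x = cos φ cos λ, y = cos φ sin λ, z = sin φ).
The central angle between the endpoints is δ = arccos(p₁·p₂) ≈ 1.876 rad (107.5°).
Interpolate at f = 3/4 with slerp weights a = sin((1−f)δ)/sin δ ≈ 0.474, b = sin(fδ)/sin δ ≈ 1.035.
p = a·p₁ + b·p₂ ≈ (-0.953, 0.097, -0.286); φ = arcsin(p_z) ≈ -16.65°, λ = atan2(p_y, p_x) ≈ 174.16°.

≈ lat -17°, lon 174°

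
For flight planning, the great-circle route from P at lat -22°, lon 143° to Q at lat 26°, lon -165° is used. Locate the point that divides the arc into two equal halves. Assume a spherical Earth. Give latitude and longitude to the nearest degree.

The haversine formula gives a central angle δ ≈ 1.214 rad (69.6°) between the endpoints.
Interpolate at f = 1/2 with slerp weights a = sin((1−f)δ)/sin δ ≈ 0.609, b = sin(fδ)/sin δ ≈ 0.609.
p = a·p₁ + b·p₂ ≈ (-0.979, 0.198, 0.039); φ = arcsin(p_z) ≈ 2.22°, λ = atan2(p_y, p_x) ≈ 168.57°.

≈ lat 2°, lon 169°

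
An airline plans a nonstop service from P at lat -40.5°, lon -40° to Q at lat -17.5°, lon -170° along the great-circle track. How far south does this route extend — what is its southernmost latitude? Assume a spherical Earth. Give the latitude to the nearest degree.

≈ -55°

The great circle lies in the plane with unit normal n̂ = (p₁ × p₂)/|p₁ × p₂|.
Here n̂_z ≈ -0.577; the vertex latitude is φ_max = arccos|n̂_z| ≈ 54.8°.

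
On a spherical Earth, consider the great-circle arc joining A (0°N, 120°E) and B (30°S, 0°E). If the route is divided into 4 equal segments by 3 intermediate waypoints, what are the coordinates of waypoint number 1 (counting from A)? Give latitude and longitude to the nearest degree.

≈ (16°S, 95°E)

Write both endpoints as unit vectors p₁, p₂ with components (cos φ cos λ, cos φ sin λ, sin φ).
The central angle between the endpoints is δ = arccos(p₁·p₂) ≈ 2.019 rad (115.7°).
Interpolate at f = 1/4 with slerp weights a = sin((1−f)δ)/sin δ ≈ 1.108, b = sin(fδ)/sin δ ≈ 0.536.
p = a·p₁ + b·p₂ ≈ (-0.089, 0.959, -0.268); φ = arcsin(p_z) ≈ -15.56°, λ = atan2(p_y, p_x) ≈ 95.32°.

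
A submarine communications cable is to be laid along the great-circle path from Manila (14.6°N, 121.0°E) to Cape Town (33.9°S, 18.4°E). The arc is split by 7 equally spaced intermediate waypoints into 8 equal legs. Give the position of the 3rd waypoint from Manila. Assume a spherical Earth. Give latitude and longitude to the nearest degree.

≈ 8°S, 87°E

From cos δ = sin φ₁ sin φ₂ + cos φ₁ cos φ₂ cos Δλ, the central angle is δ ≈ 1.892 rad (108.4°).
Interpolate at f = 3/8 with slerp weights a = sin((1−f)δ)/sin δ ≈ 0.976, b = sin(fδ)/sin δ ≈ 0.687.
p = a·p₁ + b·p₂ ≈ (0.055, 0.989, -0.137); φ = arcsin(p_z) ≈ -7.88°, λ = atan2(p_y, p_x) ≈ 86.84°.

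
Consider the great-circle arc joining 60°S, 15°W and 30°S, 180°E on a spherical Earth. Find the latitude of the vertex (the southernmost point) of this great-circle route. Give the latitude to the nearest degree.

≈ 84°S

The great circle lies in the plane with unit normal n̂ = (p₁ × p₂)/|p₁ × p₂|.
Here n̂_z ≈ -0.112; the vertex latitude is φ_max = arccos|n̂_z| ≈ 83.6°.
Check via Clairaut: cos φ_max = |cos φ₁| · sin C = cos(60.0°)·sin(167.0°) ≈ 0.112, again giving ≈ 83.6°.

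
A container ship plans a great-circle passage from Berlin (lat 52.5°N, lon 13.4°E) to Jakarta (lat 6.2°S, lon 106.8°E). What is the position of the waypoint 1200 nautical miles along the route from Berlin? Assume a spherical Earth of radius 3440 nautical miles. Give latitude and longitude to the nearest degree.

≈ lat 48°N, lon 44°E

Convert each endpoint to a unit vector on the sphere (x = cos φ cos λ, y = cos φ sin λ, z = sin φ).
The central angle between the endpoints is δ = arccos(p₁·p₂) ≈ 1.693 rad (97.0°). The total great-circle distance is δ·R ≈ 1.693 × 3440 ≈ 5823 nmi, so the target fraction is f = 1200/5823 ≈ 0.206.
Interpolate at f ≈ 0.206 with slerp weights a = sin((1−f)δ)/sin δ ≈ 0.982, b = sin(fδ)/sin δ ≈ 0.344.
p = a·p₁ + b·p₂ ≈ (0.482, 0.466, 0.742); φ = arcsin(p_z) ≈ 47.87°, λ = atan2(p_y, p_x) ≈ 44.03°.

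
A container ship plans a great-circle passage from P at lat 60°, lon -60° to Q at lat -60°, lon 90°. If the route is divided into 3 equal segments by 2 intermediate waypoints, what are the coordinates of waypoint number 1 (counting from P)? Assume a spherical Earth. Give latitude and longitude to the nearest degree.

≈ lat 24°, lon 1°

The haversine formula gives a central angle δ ≈ 2.882 rad (165.1°) between the endpoints.
Interpolate at f = 1/3 with slerp weights a = sin((1−f)δ)/sin δ ≈ 3.659, b = sin(fδ)/sin δ ≈ 3.193.
p = a·p₁ + b·p₂ ≈ (0.915, 0.012, 0.404); φ = arcsin(p_z) ≈ 23.80°, λ = atan2(p_y, p_x) ≈ 0.76°.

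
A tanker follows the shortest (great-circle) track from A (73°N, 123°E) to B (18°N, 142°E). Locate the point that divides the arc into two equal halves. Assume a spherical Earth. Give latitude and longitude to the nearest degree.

≈ (46°N, 138°E)

Convert each endpoint to a unit vector on the sphere (x = cos φ cos λ, y = cos φ sin λ, z = sin φ).
The central angle between the endpoints is δ = arccos(p₁·p₂) ≈ 0.978 rad (56.1°).
Interpolate at f = 1/2 with slerp weights a = sin((1−f)δ)/sin δ ≈ 0.566, b = sin(fδ)/sin δ ≈ 0.566.
p = a·p₁ + b·p₂ ≈ (-0.515, 0.471, 0.717); φ = arcsin(p_z) ≈ 45.78°, λ = atan2(p_y, p_x) ≈ 137.57°.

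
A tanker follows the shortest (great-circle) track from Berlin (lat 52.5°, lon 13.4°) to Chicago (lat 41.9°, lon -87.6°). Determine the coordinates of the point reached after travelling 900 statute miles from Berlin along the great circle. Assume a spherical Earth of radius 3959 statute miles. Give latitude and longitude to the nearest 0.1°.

≈ lat 58.5°, lon -7.2°

The haversine formula gives a central angle δ ≈ 1.111 rad (63.7°) between the endpoints. The total great-circle distance is δ·R ≈ 1.111 × 3959 ≈ 4400 mi, so the target fraction is f = 900/4400 ≈ 0.205.
Interpolate at f ≈ 0.205 with slerp weights a = sin((1−f)δ)/sin δ ≈ 0.863, b = sin(fδ)/sin δ ≈ 0.251.
p = a·p₁ + b·p₂ ≈ (0.519, -0.065, 0.852); φ = arcsin(p_z) ≈ 58.48°, λ = atan2(p_y, p_x) ≈ -7.17°.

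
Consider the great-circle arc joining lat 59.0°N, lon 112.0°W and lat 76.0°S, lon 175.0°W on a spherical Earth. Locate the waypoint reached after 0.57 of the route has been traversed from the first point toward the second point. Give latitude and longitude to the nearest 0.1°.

≈ lat 19.4°S, lon 132.9°W

From cos δ = sin φ₁ sin φ₂ + cos φ₁ cos φ₂ cos Δλ, the central angle is δ ≈ 2.458 rad (140.8°).
Interpolate at f = 0.57 with slerp weights a = sin((1−f)δ)/sin δ ≈ 1.378, b = sin(fδ)/sin δ ≈ 1.560.
p = a·p₁ + b·p₂ ≈ (-0.642, -0.691, -0.332); φ = arcsin(p_z) ≈ -19.40°, λ = atan2(p_y, p_x) ≈ -132.89°.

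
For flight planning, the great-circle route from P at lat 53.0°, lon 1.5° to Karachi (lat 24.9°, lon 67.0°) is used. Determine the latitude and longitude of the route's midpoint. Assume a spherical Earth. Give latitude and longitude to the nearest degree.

Write both endpoints as unit vectors p₁, p₂ with components (cos φ cos λ, cos φ sin λ, sin φ).
The central angle between the endpoints is δ = arccos(p₁·p₂) ≈ 0.973 rad (55.8°).
Interpolate at f = 1/2 with slerp weights a = sin((1−f)δ)/sin δ ≈ 0.566, b = sin(fδ)/sin δ ≈ 0.566.
p = a·p₁ + b·p₂ ≈ (0.541, 0.481, 0.690); φ = arcsin(p_z) ≈ 43.62°, λ = atan2(p_y, p_x) ≈ 41.66°.

≈ lat 44°, lon 42°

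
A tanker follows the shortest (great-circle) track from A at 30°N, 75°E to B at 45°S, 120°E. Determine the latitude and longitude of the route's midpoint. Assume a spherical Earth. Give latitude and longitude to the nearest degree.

From cos δ = sin φ₁ sin φ₂ + cos φ₁ cos φ₂ cos Δλ, the central angle is δ ≈ 1.491 rad (85.4°).
Interpolate at f = 1/2 with slerp weights a = sin((1−f)δ)/sin δ ≈ 0.681, b = sin(fδ)/sin δ ≈ 0.681.
p = a·p₁ + b·p₂ ≈ (-0.088, 0.986, -0.141); φ = arcsin(p_z) ≈ -8.10°, λ = atan2(p_y, p_x) ≈ 95.10°.

≈ 8°S, 95°E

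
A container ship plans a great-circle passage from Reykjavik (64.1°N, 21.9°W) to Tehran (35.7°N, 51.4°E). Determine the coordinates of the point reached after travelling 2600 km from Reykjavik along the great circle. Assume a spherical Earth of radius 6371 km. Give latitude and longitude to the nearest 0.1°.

Write both endpoints as unit vectors p₁, p₂ with components (cos φ cos λ, cos φ sin λ, sin φ).
The central angle between the endpoints is δ = arccos(p₁·p₂) ≈ 0.893 rad (51.2°). The total great-circle distance is δ·R ≈ 0.893 × 6371 ≈ 5691 km, so the target fraction is f = 2600/5691 ≈ 0.457.
Interpolate at f ≈ 0.457 with slerp weights a = sin((1−f)δ)/sin δ ≈ 0.599, b = sin(fδ)/sin δ ≈ 0.509.
p = a·p₁ + b·p₂ ≈ (0.501, 0.226, 0.836); φ = arcsin(p_z) ≈ 56.69°, λ = atan2(p_y, p_x) ≈ 24.27°.

≈ (56.7°N, 24.3°E)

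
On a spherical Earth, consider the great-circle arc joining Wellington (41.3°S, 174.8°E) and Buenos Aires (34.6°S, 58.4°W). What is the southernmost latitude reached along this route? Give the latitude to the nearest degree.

≈ 60°S

The great circle lies in the plane with unit normal n̂ = (p₁ × p₂)/|p₁ × p₂|.
Here n̂_z ≈ +0.495; the vertex latitude is φ_max = arccos|n̂_z| ≈ 60.3°.
Check via Clairaut: cos φ_max = |cos φ₁| · sin C = cos(41.3°)·sin(138.8°) ≈ 0.495, again giving ≈ 60.3°.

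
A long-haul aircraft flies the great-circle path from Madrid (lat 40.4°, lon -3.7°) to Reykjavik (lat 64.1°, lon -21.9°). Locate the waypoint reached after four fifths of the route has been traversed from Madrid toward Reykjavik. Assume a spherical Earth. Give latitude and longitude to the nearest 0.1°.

≈ lat 59.6°, lon -16.3°

Write both endpoints as unit vectors p₁, p₂ with components (cos φ cos λ, cos φ sin λ, sin φ).
The central angle between the endpoints is δ = arccos(p₁·p₂) ≈ 0.453 rad (26.0°).
Interpolate at f = 4/5 with slerp weights a = sin((1−f)δ)/sin δ ≈ 0.207, b = sin(fδ)/sin δ ≈ 0.810.
p = a·p₁ + b·p₂ ≈ (0.485, -0.142, 0.863); φ = arcsin(p_z) ≈ 59.62°, λ = atan2(p_y, p_x) ≈ -16.32°.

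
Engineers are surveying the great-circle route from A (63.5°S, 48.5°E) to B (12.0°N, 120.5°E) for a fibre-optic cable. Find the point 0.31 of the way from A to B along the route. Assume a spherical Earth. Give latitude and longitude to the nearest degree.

Convert each endpoint to a unit vector on the sphere (x = cos φ cos λ, y = cos φ sin λ, z = sin φ).
The central angle between the endpoints is δ = arccos(p₁·p₂) ≈ 1.622 rad (92.9°).
Interpolate at f = 0.31 with slerp weights a = sin((1−f)δ)/sin δ ≈ 0.901, b = sin(fδ)/sin δ ≈ 0.483.
p = a·p₁ + b·p₂ ≈ (0.027, 0.708, -0.706); φ = arcsin(p_z) ≈ -44.91°, λ = atan2(p_y, p_x) ≈ 87.83°.

≈ (45°S, 88°E)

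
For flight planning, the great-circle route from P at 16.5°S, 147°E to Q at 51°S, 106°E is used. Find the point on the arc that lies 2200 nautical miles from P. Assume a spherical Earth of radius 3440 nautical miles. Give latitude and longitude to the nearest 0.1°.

≈ 44.6°S, 119.0°E

From cos δ = sin φ₁ sin φ₂ + cos φ₁ cos φ₂ cos Δλ, the central angle is δ ≈ 0.828 rad (47.5°). The total great-circle distance is δ·R ≈ 0.828 × 3440 ≈ 2849 nmi, so the target fraction is f = 2200/2849 ≈ 0.772.
Interpolate at f ≈ 0.772 with slerp weights a = sin((1−f)δ)/sin δ ≈ 0.255, b = sin(fδ)/sin δ ≈ 0.810.
p = a·p₁ + b·p₂ ≈ (-0.345, 0.623, -0.702); φ = arcsin(p_z) ≈ -44.58°, λ = atan2(p_y, p_x) ≈ 119.00°.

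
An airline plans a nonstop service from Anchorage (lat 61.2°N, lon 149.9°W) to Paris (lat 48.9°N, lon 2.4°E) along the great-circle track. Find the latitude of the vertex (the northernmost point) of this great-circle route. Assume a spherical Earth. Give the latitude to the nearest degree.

The great circle lies in the plane with unit normal n̂ = (p₁ × p₂)/|p₁ × p₂|.
Here n̂_z ≈ +0.159; the vertex latitude is φ_max = arccos|n̂_z| ≈ 80.8°.
Check via Clairaut: cos φ_max = |cos φ₁| · sin C = cos(61.2°)·sin(19.3°) ≈ 0.159, again giving ≈ 80.8°.

≈ 81°N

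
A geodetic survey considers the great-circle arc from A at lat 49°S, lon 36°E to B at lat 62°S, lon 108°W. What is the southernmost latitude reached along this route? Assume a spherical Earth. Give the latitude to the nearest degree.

≈ 79°S

The great circle lies in the plane with unit normal n̂ = (p₁ × p₂)/|p₁ × p₂|.
Here n̂_z ≈ -0.199; the vertex latitude is φ_max = arccos|n̂_z| ≈ 78.5°.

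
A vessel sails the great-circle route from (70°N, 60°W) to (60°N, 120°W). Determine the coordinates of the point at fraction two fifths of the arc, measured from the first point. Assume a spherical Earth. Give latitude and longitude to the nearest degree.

≈ (69°N, 90°W)

Convert each endpoint to a unit vector on the sphere (x = cos φ cos λ, y = cos φ sin λ, z = sin φ).
The central angle between the endpoints is δ = arccos(p₁·p₂) ≈ 0.453 rad (25.9°).
Interpolate at f = 2/5 with slerp weights a = sin((1−f)δ)/sin δ ≈ 0.613, b = sin(fδ)/sin δ ≈ 0.412.
p = a·p₁ + b·p₂ ≈ (0.002, -0.360, 0.933); φ = arcsin(p_z) ≈ 68.90°, λ = atan2(p_y, p_x) ≈ -89.69°.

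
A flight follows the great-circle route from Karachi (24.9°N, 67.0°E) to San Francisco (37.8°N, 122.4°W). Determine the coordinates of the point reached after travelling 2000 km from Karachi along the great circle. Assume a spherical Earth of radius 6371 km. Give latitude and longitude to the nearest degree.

Write both endpoints as unit vectors p₁, p₂ with components (cos φ cos λ, cos φ sin λ, sin φ).
The central angle between the endpoints is δ = arccos(p₁·p₂) ≈ 2.036 rad (116.7°). The total great-circle distance is δ·R ≈ 2.036 × 6371 ≈ 12974 km, so the target fraction is f = 2000/12974 ≈ 0.154.
Interpolate at f ≈ 0.154 with slerp weights a = sin((1−f)δ)/sin δ ≈ 1.106, b = sin(fδ)/sin δ ≈ 0.346.
p = a·p₁ + b·p₂ ≈ (0.246, 0.693, 0.678); φ = arcsin(p_z) ≈ 42.66°, λ = atan2(p_y, p_x) ≈ 70.48°.

≈ 43°N, 70°E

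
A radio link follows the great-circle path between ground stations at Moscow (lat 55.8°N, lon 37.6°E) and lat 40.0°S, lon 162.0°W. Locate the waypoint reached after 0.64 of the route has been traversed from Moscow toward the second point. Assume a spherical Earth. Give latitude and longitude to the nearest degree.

Write both endpoints as unit vectors p₁, p₂ with components (cos φ cos λ, cos φ sin λ, sin φ).
The central angle between the endpoints is δ = arccos(p₁·p₂) ≈ 2.786 rad (159.6°).
Interpolate at f = 0.64 with slerp weights a = sin((1−f)δ)/sin δ ≈ 2.418, b = sin(fδ)/sin δ ≈ 2.804.
p = a·p₁ + b·p₂ ≈ (-0.966, 0.165, 0.197); φ = arcsin(p_z) ≈ 11.38°, λ = atan2(p_y, p_x) ≈ 170.28°.

≈ lat 11°N, lon 170°E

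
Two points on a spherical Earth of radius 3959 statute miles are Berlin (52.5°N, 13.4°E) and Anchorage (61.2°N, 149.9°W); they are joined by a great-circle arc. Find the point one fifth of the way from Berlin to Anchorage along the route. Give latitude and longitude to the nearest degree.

From cos δ = sin φ₁ sin φ₂ + cos φ₁ cos φ₂ cos Δλ, the central angle is δ ≈ 1.144 rad (65.5°).
Interpolate at f = 1/5 with slerp weights a = sin((1−f)δ)/sin δ ≈ 0.871, b = sin(fδ)/sin δ ≈ 0.249.
p = a·p₁ + b·p₂ ≈ (0.412, 0.063, 0.909); φ = arcsin(p_z) ≈ 65.38°, λ = atan2(p_y, p_x) ≈ 8.65°.

≈ 65°N, 9°E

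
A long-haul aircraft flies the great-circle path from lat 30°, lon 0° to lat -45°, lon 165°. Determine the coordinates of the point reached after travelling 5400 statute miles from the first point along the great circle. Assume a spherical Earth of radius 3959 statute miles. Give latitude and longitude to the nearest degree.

≈ lat -37°, lon 43°

The haversine formula gives a central angle δ ≈ 2.809 rad (160.9°) between the endpoints. The total great-circle distance is δ·R ≈ 2.809 × 3959 ≈ 11119 mi, so the target fraction is f = 5400/11119 ≈ 0.486.
Interpolate at f ≈ 0.486 with slerp weights a = sin((1−f)δ)/sin δ ≈ 3.035, b = sin(fδ)/sin δ ≈ 2.994.
p = a·p₁ + b·p₂ ≈ (0.583, 0.548, -0.600); φ = arcsin(p_z) ≈ -36.84°, λ = atan2(p_y, p_x) ≈ 43.21°.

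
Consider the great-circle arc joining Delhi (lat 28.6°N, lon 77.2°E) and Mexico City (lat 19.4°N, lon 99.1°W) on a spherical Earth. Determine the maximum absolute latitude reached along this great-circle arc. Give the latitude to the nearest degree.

≈ 86°N

The great circle lies in the plane with unit normal n̂ = (p₁ × p₂)/|p₁ × p₂|.
Here n̂_z ≈ -0.072; the vertex latitude is φ_max = arccos|n̂_z| ≈ 85.9°.
Check via Clairaut: cos φ_max = |cos φ₁| · sin C = cos(28.6°)·sin(4.7°) ≈ 0.072, again giving ≈ 85.9°.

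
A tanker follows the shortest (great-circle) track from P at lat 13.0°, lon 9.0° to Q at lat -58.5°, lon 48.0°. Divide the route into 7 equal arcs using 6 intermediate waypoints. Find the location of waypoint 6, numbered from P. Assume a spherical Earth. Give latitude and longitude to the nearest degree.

Convert each endpoint to a unit vector on the sphere (x = cos φ cos λ, y = cos φ sin λ, z = sin φ).
The central angle between the endpoints is δ = arccos(p₁·p₂) ≈ 1.366 rad (78.2°).
Interpolate at f = 6/7 with slerp weights a = sin((1−f)δ)/sin δ ≈ 0.198, b = sin(fδ)/sin δ ≈ 0.941.
p = a·p₁ + b·p₂ ≈ (0.519, 0.395, -0.758); φ = arcsin(p_z) ≈ -49.25°, λ = atan2(p_y, p_x) ≈ 37.28°.

≈ lat -49°, lon 37°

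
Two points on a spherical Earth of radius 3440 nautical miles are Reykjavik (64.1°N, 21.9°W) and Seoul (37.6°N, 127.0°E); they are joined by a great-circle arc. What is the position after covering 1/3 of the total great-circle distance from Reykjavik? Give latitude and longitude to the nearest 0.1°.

≈ 79.3°N, 52.7°E

Write both endpoints as unit vectors p₁, p₂ with components (cos φ cos λ, cos φ sin λ, sin φ).
The central angle between the endpoints is δ = arccos(p₁·p₂) ≈ 1.316 rad (75.4°).
Interpolate at f = 1/3 with slerp weights a = sin((1−f)δ)/sin δ ≈ 0.795, b = sin(fδ)/sin δ ≈ 0.439.
p = a·p₁ + b·p₂ ≈ (0.113, 0.148, 0.983); φ = arcsin(p_z) ≈ 79.27°, λ = atan2(p_y, p_x) ≈ 52.72°.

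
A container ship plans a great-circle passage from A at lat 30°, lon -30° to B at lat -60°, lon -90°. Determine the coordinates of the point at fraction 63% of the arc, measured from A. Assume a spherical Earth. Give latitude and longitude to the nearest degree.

Write both endpoints as unit vectors p₁, p₂ with components (cos φ cos λ, cos φ sin λ, sin φ).
The central angle between the endpoints is δ = arccos(p₁·p₂) ≈ 1.789 rad (102.5°).
Interpolate at f = 0.63 with slerp weights a = sin((1−f)δ)/sin δ ≈ 0.630, b = sin(fδ)/sin δ ≈ 0.925.
p = a·p₁ + b·p₂ ≈ (0.472, -0.735, -0.486); φ = arcsin(p_z) ≈ -29.10°, λ = atan2(p_y, p_x) ≈ -57.29°.

≈ lat -29°, lon -57°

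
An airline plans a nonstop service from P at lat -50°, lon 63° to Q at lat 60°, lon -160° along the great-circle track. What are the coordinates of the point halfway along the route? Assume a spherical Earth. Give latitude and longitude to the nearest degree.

≈ lat 13°, lon 114°

Convert each endpoint to a unit vector on the sphere (x = cos φ cos λ, y = cos φ sin λ, z = sin φ).
The central angle between the endpoints is δ = arccos(p₁·p₂) ≈ 2.687 rad (154.0°).
Interpolate at f = 1/2 with slerp weights a = sin((1−f)δ)/sin δ ≈ 2.219, b = sin(fδ)/sin δ ≈ 2.219.
p = a·p₁ + b·p₂ ≈ (-0.395, 0.891, 0.222); φ = arcsin(p_z) ≈ 12.82°, λ = atan2(p_y, p_x) ≈ 113.90°.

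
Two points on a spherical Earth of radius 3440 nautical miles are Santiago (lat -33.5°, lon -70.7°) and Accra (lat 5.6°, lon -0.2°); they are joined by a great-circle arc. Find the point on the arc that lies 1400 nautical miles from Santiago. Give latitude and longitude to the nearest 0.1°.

≈ lat -24.7°, lon -45.9°

Convert each endpoint to a unit vector on the sphere (x = cos φ cos λ, y = cos φ sin λ, z = sin φ).
The central angle between the endpoints is δ = arccos(p₁·p₂) ≈ 1.346 rad (77.1°). The total great-circle distance is δ·R ≈ 1.346 × 3440 ≈ 4629 nmi, so the target fraction is f = 1400/4629 ≈ 0.302.
Interpolate at f ≈ 0.302 with slerp weights a = sin((1−f)δ)/sin δ ≈ 0.828, b = sin(fδ)/sin δ ≈ 0.406.
p = a·p₁ + b·p₂ ≈ (0.632, -0.653, -0.417); φ = arcsin(p_z) ≈ -24.66°, λ = atan2(p_y, p_x) ≈ -45.92°.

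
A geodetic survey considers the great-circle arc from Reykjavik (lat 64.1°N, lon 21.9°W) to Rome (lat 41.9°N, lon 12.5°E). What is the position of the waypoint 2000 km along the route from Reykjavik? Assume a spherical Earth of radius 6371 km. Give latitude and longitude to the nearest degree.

Convert each endpoint to a unit vector on the sphere (x = cos φ cos λ, y = cos φ sin λ, z = sin φ).
The central angle between the endpoints is δ = arccos(p₁·p₂) ≈ 0.518 rad (29.7°). The total great-circle distance is δ·R ≈ 0.518 × 6371 ≈ 3298 km, so the target fraction is f = 2000/3298 ≈ 0.607.
Interpolate at f ≈ 0.607 with slerp weights a = sin((1−f)δ)/sin δ ≈ 0.409, b = sin(fδ)/sin δ ≈ 0.624.
p = a·p₁ + b·p₂ ≈ (0.619, 0.034, 0.785); φ = arcsin(p_z) ≈ 51.68°, λ = atan2(p_y, p_x) ≈ 3.14°.

≈ lat 52°N, lon 3°E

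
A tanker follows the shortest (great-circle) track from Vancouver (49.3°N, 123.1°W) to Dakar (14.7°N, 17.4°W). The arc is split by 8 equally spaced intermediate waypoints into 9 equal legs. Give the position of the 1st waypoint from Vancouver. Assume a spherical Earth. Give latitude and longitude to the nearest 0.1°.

Write both endpoints as unit vectors p₁, p₂ with components (cos φ cos λ, cos φ sin λ, sin φ).
The central angle between the endpoints is δ = arccos(p₁·p₂) ≈ 1.549 rad (88.8°).
Interpolate at f = 1/9 with slerp weights a = sin((1−f)δ)/sin δ ≈ 0.982, b = sin(fδ)/sin δ ≈ 0.171.
p = a·p₁ + b·p₂ ≈ (-0.191, -0.586, 0.788); φ = arcsin(p_z) ≈ 51.96°, λ = atan2(p_y, p_x) ≈ -108.10°.

≈ 52.0°N, 108.1°W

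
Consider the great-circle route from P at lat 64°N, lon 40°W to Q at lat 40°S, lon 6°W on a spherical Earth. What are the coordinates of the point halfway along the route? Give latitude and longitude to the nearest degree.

Write both endpoints as unit vectors p₁, p₂ with components (cos φ cos λ, cos φ sin λ, sin φ).
The central angle between the endpoints is δ = arccos(p₁·p₂) ≈ 1.875 rad (107.4°).
Interpolate at f = 1/2 with slerp weights a = sin((1−f)δ)/sin δ ≈ 0.845, b = sin(fδ)/sin δ ≈ 0.845.
p = a·p₁ + b·p₂ ≈ (0.927, -0.306, 0.216); φ = arcsin(p_z) ≈ 12.49°, λ = atan2(p_y, p_x) ≈ -18.25°.

≈ lat 12°N, lon 18°W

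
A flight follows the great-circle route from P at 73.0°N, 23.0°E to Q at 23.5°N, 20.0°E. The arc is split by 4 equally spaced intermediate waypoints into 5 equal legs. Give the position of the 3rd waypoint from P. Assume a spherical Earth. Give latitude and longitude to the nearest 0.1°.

≈ 43.3°N, 20.5°E

Convert each endpoint to a unit vector on the sphere (x = cos φ cos λ, y = cos φ sin λ, z = sin φ).
The central angle between the endpoints is δ = arccos(p₁·p₂) ≈ 0.864 rad (49.5°).
Interpolate at f = 3/5 with slerp weights a = sin((1−f)δ)/sin δ ≈ 0.446, b = sin(fδ)/sin δ ≈ 0.652.
p = a·p₁ + b·p₂ ≈ (0.681, 0.255, 0.686); φ = arcsin(p_z) ≈ 43.31°, λ = atan2(p_y, p_x) ≈ 20.54°.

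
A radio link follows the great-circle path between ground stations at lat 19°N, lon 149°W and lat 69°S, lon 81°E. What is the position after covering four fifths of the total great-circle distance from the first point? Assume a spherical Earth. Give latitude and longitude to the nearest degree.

Convert each endpoint to a unit vector on the sphere (x = cos φ cos λ, y = cos φ sin λ, z = sin φ).
The central angle between the endpoints is δ = arccos(p₁·p₂) ≈ 2.120 rad (121.4°).
Interpolate at f = 4/5 with slerp weights a = sin((1−f)δ)/sin δ ≈ 0.482, b = sin(fδ)/sin δ ≈ 1.163.
p = a·p₁ + b·p₂ ≈ (-0.326, 0.177, -0.929); φ = arcsin(p_z) ≈ -68.25°, λ = atan2(p_y, p_x) ≈ 151.49°.

≈ lat 68°S, lon 151°E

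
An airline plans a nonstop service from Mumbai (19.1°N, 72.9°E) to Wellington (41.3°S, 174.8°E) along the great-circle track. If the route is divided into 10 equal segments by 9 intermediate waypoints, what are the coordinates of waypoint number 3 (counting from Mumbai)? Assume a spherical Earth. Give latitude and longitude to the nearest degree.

≈ 3°S, 99°E

Write both endpoints as unit vectors p₁, p₂ with components (cos φ cos λ, cos φ sin λ, sin φ).
The central angle between the endpoints is δ = arccos(p₁·p₂) ≈ 1.942 rad (111.2°).
Interpolate at f = 3/10 with slerp weights a = sin((1−f)δ)/sin δ ≈ 1.049, b = sin(fδ)/sin δ ≈ 0.590.
p = a·p₁ + b·p₂ ≈ (-0.150, 0.988, -0.046); φ = arcsin(p_z) ≈ -2.65°, λ = atan2(p_y, p_x) ≈ 98.64°.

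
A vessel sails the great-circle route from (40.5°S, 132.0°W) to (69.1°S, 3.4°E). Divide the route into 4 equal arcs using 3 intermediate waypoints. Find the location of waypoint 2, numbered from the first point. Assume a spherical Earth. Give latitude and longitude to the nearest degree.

The haversine formula gives a central angle δ ≈ 1.144 rad (65.6°) between the endpoints.
Interpolate at f = 2/4 with slerp weights a = sin((1−f)δ)/sin δ ≈ 0.595, b = sin(fδ)/sin δ ≈ 0.595.
p = a·p₁ + b·p₂ ≈ (-0.091, -0.323, -0.942); φ = arcsin(p_z) ≈ -70.37°, λ = atan2(p_y, p_x) ≈ -105.68°.

≈ (70°S, 106°W)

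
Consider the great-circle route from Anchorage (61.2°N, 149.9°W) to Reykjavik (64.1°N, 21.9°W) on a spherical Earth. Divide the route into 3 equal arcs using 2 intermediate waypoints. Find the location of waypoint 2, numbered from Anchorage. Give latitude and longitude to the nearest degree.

≈ 76°N, 57°W

Write both endpoints as unit vectors p₁, p₂ with components (cos φ cos λ, cos φ sin λ, sin φ).
The central angle between the endpoints is δ = arccos(p₁·p₂) ≈ 0.852 rad (48.8°).
Interpolate at f = 2/3 with slerp weights a = sin((1−f)δ)/sin δ ≈ 0.372, b = sin(fδ)/sin δ ≈ 0.715.
p = a·p₁ + b·p₂ ≈ (0.135, -0.206, 0.969); φ = arcsin(p_z) ≈ 75.74°, λ = atan2(p_y, p_x) ≈ -56.91°.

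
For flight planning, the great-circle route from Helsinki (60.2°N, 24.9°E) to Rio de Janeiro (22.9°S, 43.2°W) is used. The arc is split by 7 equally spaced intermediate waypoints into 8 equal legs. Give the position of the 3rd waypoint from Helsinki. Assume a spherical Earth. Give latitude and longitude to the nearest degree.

≈ 33°N, 14°W

Convert each endpoint to a unit vector on the sphere (x = cos φ cos λ, y = cos φ sin λ, z = sin φ).
The central angle between the endpoints is δ = arccos(p₁·p₂) ≈ 1.738 rad (99.6°).
Interpolate at f = 3/8 with slerp weights a = sin((1−f)δ)/sin δ ≈ 0.898, b = sin(fδ)/sin δ ≈ 0.615.
p = a·p₁ + b·p₂ ≈ (0.818, -0.200, 0.539); φ = arcsin(p_z) ≈ 32.65°, λ = atan2(p_y, p_x) ≈ -13.76°.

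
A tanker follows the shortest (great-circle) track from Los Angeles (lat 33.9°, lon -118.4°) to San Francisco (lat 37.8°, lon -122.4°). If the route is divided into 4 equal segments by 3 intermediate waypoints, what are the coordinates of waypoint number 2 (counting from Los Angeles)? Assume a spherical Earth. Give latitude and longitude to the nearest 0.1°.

≈ lat 35.9°, lon -120.4°

Write both endpoints as unit vectors p₁, p₂ with components (cos φ cos λ, cos φ sin λ, sin φ).
The central angle between the endpoints is δ = arccos(p₁·p₂) ≈ 0.088 rad (5.1°).
Interpolate at f = 2/4 with slerp weights a = sin((1−f)δ)/sin δ ≈ 0.500, b = sin(fδ)/sin δ ≈ 0.500.
p = a·p₁ + b·p₂ ≈ (-0.409, -0.699, 0.586); φ = arcsin(p_z) ≈ 35.87°, λ = atan2(p_y, p_x) ≈ -120.35°.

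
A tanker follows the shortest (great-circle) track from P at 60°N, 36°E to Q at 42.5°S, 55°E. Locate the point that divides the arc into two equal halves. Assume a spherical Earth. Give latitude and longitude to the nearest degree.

The haversine formula gives a central angle δ ≈ 1.810 rad (103.7°) between the endpoints.
Interpolate at f = 1/2 with slerp weights a = sin((1−f)δ)/sin δ ≈ 0.809, b = sin(fδ)/sin δ ≈ 0.809.
p = a·p₁ + b·p₂ ≈ (0.670, 0.727, 0.154); φ = arcsin(p_z) ≈ 8.87°, λ = atan2(p_y, p_x) ≈ 47.34°.

≈ 9°N, 47°E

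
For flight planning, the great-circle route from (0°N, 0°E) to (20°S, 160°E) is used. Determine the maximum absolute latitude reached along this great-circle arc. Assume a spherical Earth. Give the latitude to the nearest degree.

≈ 47°S

The great circle lies in the plane with unit normal n̂ = (p₁ × p₂)/|p₁ × p₂|.
Here n̂_z ≈ +0.685; the vertex latitude is φ_max = arccos|n̂_z| ≈ 46.8°.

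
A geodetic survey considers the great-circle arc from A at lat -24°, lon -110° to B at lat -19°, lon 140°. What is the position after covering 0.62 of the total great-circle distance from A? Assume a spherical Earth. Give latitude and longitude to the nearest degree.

≈ lat -33°, lon 179°

Write both endpoints as unit vectors p₁, p₂ with components (cos φ cos λ, cos φ sin λ, sin φ).
The central angle between the endpoints is δ = arccos(p₁·p₂) ≈ 1.735 rad (99.4°).
Interpolate at f = 0.62 with slerp weights a = sin((1−f)δ)/sin δ ≈ 0.621, b = sin(fδ)/sin δ ≈ 0.892.
p = a·p₁ + b·p₂ ≈ (-0.840, 0.009, -0.543); φ = arcsin(p_z) ≈ -32.87°, λ = atan2(p_y, p_x) ≈ 179.38°.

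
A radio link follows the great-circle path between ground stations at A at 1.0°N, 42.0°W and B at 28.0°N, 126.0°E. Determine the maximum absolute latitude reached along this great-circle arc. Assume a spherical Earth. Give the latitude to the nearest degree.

≈ 69°N

The great circle lies in the plane with unit normal n̂ = (p₁ × p₂)/|p₁ × p₂|.
Here n̂_z ≈ +0.354; the vertex latitude is φ_max = arccos|n̂_z| ≈ 69.3°.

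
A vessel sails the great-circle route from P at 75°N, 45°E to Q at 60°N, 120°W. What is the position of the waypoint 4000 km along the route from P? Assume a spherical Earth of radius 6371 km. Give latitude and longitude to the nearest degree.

≈ 69°N, 118°W

From cos δ = sin φ₁ sin φ₂ + cos φ₁ cos φ₂ cos Δλ, the central angle is δ ≈ 0.779 rad (44.6°). The total great-circle distance is δ·R ≈ 0.779 × 6371 ≈ 4964 km, so the target fraction is f = 4000/4964 ≈ 0.806.
Interpolate at f ≈ 0.806 with slerp weights a = sin((1−f)δ)/sin δ ≈ 0.214, b = sin(fδ)/sin δ ≈ 0.836.
p = a·p₁ + b·p₂ ≈ (-0.170, -0.323, 0.931); φ = arcsin(p_z) ≈ 68.61°, λ = atan2(p_y, p_x) ≈ -117.74°.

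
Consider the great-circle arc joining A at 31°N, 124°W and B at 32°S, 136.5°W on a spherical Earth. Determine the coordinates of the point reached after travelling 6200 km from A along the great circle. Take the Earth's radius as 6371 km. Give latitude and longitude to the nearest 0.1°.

The haversine formula gives a central angle δ ≈ 1.119 rad (64.1°) between the endpoints. The total great-circle distance is δ·R ≈ 1.119 × 6371 ≈ 7128 km, so the target fraction is f = 6200/7128 ≈ 0.870.
Interpolate at f ≈ 0.870 with slerp weights a = sin((1−f)δ)/sin δ ≈ 0.161, b = sin(fδ)/sin δ ≈ 0.919.
p = a·p₁ + b·p₂ ≈ (-0.643, -0.651, -0.404); φ = arcsin(p_z) ≈ -23.82°, λ = atan2(p_y, p_x) ≈ -134.63°.

≈ 23.8°S, 134.6°W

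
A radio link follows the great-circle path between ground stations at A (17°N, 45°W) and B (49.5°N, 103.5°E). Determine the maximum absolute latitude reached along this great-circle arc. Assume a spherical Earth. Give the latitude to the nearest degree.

≈ 70°N

The great circle lies in the plane with unit normal n̂ = (p₁ × p₂)/|p₁ × p₂|.
Here n̂_z ≈ +0.341; the vertex latitude is φ_max = arccos|n̂_z| ≈ 70.1°.
Check via Clairaut: cos φ_max = |cos φ₁| · sin C = cos(17.0°)·sin(20.9°) ≈ 0.341, again giving ≈ 70.1°.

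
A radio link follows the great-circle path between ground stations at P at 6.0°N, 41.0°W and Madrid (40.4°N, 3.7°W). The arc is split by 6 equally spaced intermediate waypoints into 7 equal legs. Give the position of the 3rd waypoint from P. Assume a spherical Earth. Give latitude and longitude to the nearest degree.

The haversine formula gives a central angle δ ≈ 0.836 rad (47.9°) between the endpoints.
Interpolate at f = 3/7 with slerp weights a = sin((1−f)δ)/sin δ ≈ 0.620, b = sin(fδ)/sin δ ≈ 0.473.
p = a·p₁ + b·p₂ ≈ (0.824, -0.428, 0.371); φ = arcsin(p_z) ≈ 21.78°, λ = atan2(p_y, p_x) ≈ -27.41°.

≈ 22°N, 27°W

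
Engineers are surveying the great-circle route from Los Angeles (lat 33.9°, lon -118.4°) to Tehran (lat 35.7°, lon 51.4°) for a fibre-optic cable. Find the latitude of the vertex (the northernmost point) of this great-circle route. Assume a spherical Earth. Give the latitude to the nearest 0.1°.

The great circle lies in the plane with unit normal n̂ = (p₁ × p₂)/|p₁ × p₂|.
Here n̂_z ≈ +0.127; the vertex latitude is φ_max = arccos|n̂_z| ≈ 82.7°.

≈ 82.7°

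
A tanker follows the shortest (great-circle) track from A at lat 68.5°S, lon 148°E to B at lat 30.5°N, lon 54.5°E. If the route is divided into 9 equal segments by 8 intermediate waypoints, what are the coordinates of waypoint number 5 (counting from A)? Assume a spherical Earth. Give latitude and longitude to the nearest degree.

≈ lat 19°S, lon 75°E

Convert each endpoint to a unit vector on the sphere (x = cos φ cos λ, y = cos φ sin λ, z = sin φ).
The central angle between the endpoints is δ = arccos(p₁·p₂) ≈ 2.085 rad (119.4°).
Interpolate at f = 5/9 with slerp weights a = sin((1−f)δ)/sin δ ≈ 0.918, b = sin(fδ)/sin δ ≈ 1.052.
p = a·p₁ + b·p₂ ≈ (0.241, 0.916, -0.320); φ = arcsin(p_z) ≈ -18.68°, λ = atan2(p_y, p_x) ≈ 75.26°.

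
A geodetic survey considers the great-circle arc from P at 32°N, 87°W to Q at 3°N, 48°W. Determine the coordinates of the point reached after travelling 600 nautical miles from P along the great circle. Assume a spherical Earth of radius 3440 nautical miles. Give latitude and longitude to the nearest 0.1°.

≈ 26.6°N, 77.4°W

Write both endpoints as unit vectors p₁, p₂ with components (cos φ cos λ, cos φ sin λ, sin φ).
The central angle between the endpoints is δ = arccos(p₁·p₂) ≈ 0.815 rad (46.7°). The total great-circle distance is δ·R ≈ 0.815 × 3440 ≈ 2804 nmi, so the target fraction is f = 600/2804 ≈ 0.214.
Interpolate at f ≈ 0.214 with slerp weights a = sin((1−f)δ)/sin δ ≈ 0.821, b = sin(fδ)/sin δ ≈ 0.238.
p = a·p₁ + b·p₂ ≈ (0.196, -0.872, 0.448); φ = arcsin(p_z) ≈ 26.60°, λ = atan2(p_y, p_x) ≈ -77.35°.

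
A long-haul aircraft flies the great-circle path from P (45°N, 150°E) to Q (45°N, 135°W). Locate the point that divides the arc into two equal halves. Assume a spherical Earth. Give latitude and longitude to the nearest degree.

≈ (52°N, 172°W)

From cos δ = sin φ₁ sin φ₂ + cos φ₁ cos φ₂ cos Δλ, the central angle is δ ≈ 0.890 rad (51.0°).
Interpolate at f = 1/2 with slerp weights a = sin((1−f)δ)/sin δ ≈ 0.554, b = sin(fδ)/sin δ ≈ 0.554.
p = a·p₁ + b·p₂ ≈ (-0.616, -0.081, 0.783); φ = arcsin(p_z) ≈ 51.57°, λ = atan2(p_y, p_x) ≈ -172.50°.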